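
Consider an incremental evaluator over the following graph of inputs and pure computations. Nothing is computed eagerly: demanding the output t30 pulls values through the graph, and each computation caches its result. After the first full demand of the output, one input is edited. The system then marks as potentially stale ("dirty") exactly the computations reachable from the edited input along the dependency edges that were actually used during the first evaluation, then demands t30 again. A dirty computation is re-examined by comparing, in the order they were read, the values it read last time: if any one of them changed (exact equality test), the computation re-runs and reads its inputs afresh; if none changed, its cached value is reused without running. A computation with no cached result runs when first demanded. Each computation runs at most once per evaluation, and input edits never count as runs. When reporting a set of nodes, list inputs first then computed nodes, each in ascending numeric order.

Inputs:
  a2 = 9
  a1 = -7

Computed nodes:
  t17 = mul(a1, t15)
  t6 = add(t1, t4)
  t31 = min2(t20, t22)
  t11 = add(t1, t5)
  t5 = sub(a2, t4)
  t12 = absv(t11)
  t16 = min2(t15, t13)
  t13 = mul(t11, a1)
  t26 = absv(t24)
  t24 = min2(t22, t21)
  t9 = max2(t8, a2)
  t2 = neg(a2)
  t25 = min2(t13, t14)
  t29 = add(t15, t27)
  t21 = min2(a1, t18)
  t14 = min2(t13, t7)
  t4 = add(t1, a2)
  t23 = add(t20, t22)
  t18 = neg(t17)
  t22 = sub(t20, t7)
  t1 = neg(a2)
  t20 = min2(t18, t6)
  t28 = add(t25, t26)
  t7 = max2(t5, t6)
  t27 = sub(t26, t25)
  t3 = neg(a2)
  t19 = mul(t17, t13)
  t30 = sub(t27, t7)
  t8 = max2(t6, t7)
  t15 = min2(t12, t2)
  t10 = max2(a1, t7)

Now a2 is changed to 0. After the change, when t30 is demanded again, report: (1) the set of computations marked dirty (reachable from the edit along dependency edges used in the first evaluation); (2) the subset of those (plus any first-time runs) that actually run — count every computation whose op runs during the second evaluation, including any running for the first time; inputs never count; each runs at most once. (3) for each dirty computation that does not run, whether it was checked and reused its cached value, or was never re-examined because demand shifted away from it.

Initial pass — values computed on the first demand:
  t1 = neg(9) = -9
  t2 = neg(9) = -9
  t4 = add(-9, 9) = 0
  t5 = sub(9, 0) = 9
  t6 = add(-9, 0) = -9
  t7 = max2(9, -9) = 9
  t11 = add(-9, 9) = 0
  t12 = absv(0) = 0
  t13 = mul(0, -7) = 0
  t14 = min2(0, 9) = 0
  t15 = min2(0, -9) = -9
  t17 = mul(-7, -9) = 63
  t18 = neg(63) = -63
  t20 = min2(-63, -9) = -63
  t21 = min2(-7, -63) = -63
  t22 = sub(-63, 9) = -72
  t24 = min2(-72, -63) = -72
  t25 = min2(0, 0) = 0
  t26 = absv(-72) = 72
  t27 = sub(72, 0) = 72
  t30 = sub(72, 9) = 63

Second demand — change propagation:
  t1: re-runs because a2 9->0; new result 0.
  t2: re-runs because a2 9->0; new result 0.
  t4: re-runs because t1 -9->0; a2 9->0; new result 0 (unchanged).
  t5: re-runs because a2 9->0; new result 0.
  t6: re-runs because t1 -9->0; new result 0.
  t7: re-runs because t5 9->0; t6 -9->0; new result 0.
  t11: re-runs because t1 -9->0; t5 9->0; new result 0 (unchanged).
  t12: re-examined; everything it read last time is the same (t11 unchanged) — cache 0 kept, no run.
  t13: re-examined; everything it read last time is the same (t11 unchanged, a1 unchanged) — cache 0 kept, no run.
  t14: re-runs because t7 9->0; new result 0 (unchanged).
  t15: re-runs because t2 -9->0; new result 0.
  t17: re-runs because t15 -9->0; new result 0.
  t18: re-runs because t17 63->0; new result 0.
  t20: re-runs because t18 -63->0; t6 -9->0; new result 0.
  t21: re-runs because t18 -63->0; new result -7.
  t22: re-runs because t20 -63->0; t7 9->0; new result 0.
  t24: re-runs because t22 -72->0; t21 -63->-7; new result -7.
  t25: re-examined; everything it read last time is the same (t13 unchanged, t14 unchanged) — cache 0 kept, no run.
  t26: re-runs because t24 -72->-7; new result 7.
  t27: re-runs because t26 72->7; new result 7.
  t30: re-runs because t27 72->7; t7 9->0; new result 7.

The important point: at t12 every value read last time is unchanged, so the dirty flag clears without a run.

Dirty set: t1, t2, t4, t5, t6, t7, t11, t12, t13, t14, t15, t17, t18, t20, t21, t22, t24, t25, t26, t27, t30.
Run set: t1, t2, t4, t5, t6, t7, t11, t14, t15, t17, t18, t20, t21, t22, t24, t26, t27, t30 (18 run).
Re-examined without running (cache reused): t12, t13, t25.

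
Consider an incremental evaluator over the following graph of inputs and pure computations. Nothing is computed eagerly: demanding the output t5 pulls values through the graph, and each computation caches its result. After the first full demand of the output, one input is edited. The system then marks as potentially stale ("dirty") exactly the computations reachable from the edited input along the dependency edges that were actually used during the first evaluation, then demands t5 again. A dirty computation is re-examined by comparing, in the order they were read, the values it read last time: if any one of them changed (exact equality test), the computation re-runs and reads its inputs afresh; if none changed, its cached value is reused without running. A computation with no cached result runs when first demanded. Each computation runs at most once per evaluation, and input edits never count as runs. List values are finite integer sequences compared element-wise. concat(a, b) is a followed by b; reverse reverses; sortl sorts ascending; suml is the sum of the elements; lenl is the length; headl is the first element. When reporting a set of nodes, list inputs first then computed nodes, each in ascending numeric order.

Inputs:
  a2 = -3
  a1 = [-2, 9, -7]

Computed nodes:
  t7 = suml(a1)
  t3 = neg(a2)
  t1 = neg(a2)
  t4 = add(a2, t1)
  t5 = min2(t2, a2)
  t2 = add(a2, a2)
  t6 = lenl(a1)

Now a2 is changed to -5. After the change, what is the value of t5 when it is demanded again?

t5 now evaluates to -10.

Initial pass — values computed on the first demand:
  t2 = add(-3, -3) = -6
  t5 = min2(-6, -3) = -6

Second demand — change propagation:
  t2: re-runs because a2 -3->-5; a2 -3->-5; new result -10.
  t5: re-runs because t2 -6->-10; a2 -3->-5; new result -10.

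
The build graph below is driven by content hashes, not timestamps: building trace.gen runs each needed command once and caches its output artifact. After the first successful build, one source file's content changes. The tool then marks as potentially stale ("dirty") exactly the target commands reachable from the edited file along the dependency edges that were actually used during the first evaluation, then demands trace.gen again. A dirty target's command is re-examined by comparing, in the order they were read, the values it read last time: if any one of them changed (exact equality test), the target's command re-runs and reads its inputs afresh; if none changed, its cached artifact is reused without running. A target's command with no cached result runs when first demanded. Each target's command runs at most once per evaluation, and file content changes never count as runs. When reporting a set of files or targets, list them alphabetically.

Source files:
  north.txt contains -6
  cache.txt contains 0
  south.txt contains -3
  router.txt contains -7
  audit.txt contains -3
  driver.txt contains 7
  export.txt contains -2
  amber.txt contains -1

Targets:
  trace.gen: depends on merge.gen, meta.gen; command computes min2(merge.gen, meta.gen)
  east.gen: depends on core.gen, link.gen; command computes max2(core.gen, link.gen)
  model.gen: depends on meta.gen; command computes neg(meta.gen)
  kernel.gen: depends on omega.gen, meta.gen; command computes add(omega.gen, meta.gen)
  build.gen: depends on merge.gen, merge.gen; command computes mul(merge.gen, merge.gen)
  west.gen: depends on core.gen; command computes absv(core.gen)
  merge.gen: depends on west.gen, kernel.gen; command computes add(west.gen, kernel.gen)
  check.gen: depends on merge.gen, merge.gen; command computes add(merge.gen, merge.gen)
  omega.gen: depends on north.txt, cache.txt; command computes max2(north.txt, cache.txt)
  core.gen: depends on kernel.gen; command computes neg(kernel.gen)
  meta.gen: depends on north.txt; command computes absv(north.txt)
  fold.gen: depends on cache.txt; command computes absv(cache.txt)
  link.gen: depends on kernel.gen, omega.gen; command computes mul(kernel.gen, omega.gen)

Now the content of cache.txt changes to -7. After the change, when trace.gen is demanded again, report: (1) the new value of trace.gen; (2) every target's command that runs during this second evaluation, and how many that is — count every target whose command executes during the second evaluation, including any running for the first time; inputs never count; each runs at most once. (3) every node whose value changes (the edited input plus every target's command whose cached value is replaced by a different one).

Initial pass — values computed on the first demand:
  meta.gen = absv(-6) = 6
  omega.gen = max2(-6, 0) = 0
  kernel.gen = add(0, 6) = 6
  core.gen = neg(6) = -6
  west.gen = absv(-6) = 6
  merge.gen = add(6, 6) = 12
  trace.gen = min2(12, 6) = 6

Second demand — change propagation:
  omega.gen: re-runs because cache.txt 0->-7; new result -6.
  kernel.gen: re-runs because omega.gen 0->-6; new result 0.
  core.gen: re-runs because kernel.gen 6->0; new result 0.
  west.gen: re-runs because core.gen -6->0; new result 0.
  merge.gen: re-runs because west.gen 6->0; kernel.gen 6->0; new result 0.
  trace.gen: re-runs because merge.gen 12->0; new result 0.

trace.gen now evaluates to 0.
Run set: core.gen, kernel.gen, merge.gen, omega.gen, trace.gen, west.gen (6 run).
Changed values: cache.txt, core.gen, kernel.gen, merge.gen, omega.gen, trace.gen, west.gen.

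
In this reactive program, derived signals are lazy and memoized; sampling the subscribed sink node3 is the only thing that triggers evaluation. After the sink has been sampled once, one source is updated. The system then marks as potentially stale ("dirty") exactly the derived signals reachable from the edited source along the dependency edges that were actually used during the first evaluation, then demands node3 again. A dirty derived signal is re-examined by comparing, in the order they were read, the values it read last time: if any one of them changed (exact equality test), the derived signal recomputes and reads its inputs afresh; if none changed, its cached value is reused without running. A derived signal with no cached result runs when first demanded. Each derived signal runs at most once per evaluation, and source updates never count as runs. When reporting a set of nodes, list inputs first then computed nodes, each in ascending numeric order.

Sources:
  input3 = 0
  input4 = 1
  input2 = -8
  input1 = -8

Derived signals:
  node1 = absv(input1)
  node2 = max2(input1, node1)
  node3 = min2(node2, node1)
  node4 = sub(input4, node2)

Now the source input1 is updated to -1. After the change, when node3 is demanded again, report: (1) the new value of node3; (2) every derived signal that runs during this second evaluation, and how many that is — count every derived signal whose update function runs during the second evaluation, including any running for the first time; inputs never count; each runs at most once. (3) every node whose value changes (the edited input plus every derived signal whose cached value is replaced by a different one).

First demand of the output computes:
  node1 = absv(-8) = 8
  node2 = max2(-8, 8) = 8
  node3 = min2(8, 8) = 8

After the edit, cleaning proceeds:
  node1: a read changed (input1 -8->-1) — executes, giving 1.
  node2: a read changed (input1 -8->-1; node1 8->1) — executes, giving 1.
  node3: a read changed (node2 8->1; node1 8->1) — executes, giving 1.

Demanding node3 again yields 1.
3 derived signals run: node1, node2, node3.
The nodes whose values change: input1, node1, node2, node3.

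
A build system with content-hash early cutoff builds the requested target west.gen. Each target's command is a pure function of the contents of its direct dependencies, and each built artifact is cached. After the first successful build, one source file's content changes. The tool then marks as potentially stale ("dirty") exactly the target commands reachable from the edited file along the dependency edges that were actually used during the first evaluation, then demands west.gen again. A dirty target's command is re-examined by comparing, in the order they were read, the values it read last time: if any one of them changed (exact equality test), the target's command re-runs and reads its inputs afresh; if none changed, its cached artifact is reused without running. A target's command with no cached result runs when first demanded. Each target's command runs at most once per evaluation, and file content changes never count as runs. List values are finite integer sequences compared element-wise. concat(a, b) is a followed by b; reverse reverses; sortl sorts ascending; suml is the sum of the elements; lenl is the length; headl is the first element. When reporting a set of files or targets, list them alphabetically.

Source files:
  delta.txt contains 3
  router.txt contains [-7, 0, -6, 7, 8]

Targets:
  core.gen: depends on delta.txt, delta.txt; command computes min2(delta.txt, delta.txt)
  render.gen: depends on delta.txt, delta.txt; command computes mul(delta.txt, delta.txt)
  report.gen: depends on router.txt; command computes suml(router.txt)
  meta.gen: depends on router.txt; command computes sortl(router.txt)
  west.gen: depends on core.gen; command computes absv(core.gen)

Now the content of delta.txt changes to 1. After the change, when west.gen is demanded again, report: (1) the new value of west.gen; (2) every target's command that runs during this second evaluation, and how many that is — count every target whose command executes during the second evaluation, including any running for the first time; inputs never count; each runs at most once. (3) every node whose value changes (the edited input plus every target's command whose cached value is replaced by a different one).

New value of west.gen: 1.
Target commands that run: core.gen, west.gen — 2 in total.
Values that change: core.gen, delta.txt, west.gen.

First evaluation (everything demanded from the output):
  core.gen = min2(3, 3) = 3
  west.gen = absv(3) = 3

Propagation after the edit:
  core.gen: runs — delta.txt 3->1; delta.txt 3->1; result 1.
  west.gen: runs — core.gen 3->1; result 1.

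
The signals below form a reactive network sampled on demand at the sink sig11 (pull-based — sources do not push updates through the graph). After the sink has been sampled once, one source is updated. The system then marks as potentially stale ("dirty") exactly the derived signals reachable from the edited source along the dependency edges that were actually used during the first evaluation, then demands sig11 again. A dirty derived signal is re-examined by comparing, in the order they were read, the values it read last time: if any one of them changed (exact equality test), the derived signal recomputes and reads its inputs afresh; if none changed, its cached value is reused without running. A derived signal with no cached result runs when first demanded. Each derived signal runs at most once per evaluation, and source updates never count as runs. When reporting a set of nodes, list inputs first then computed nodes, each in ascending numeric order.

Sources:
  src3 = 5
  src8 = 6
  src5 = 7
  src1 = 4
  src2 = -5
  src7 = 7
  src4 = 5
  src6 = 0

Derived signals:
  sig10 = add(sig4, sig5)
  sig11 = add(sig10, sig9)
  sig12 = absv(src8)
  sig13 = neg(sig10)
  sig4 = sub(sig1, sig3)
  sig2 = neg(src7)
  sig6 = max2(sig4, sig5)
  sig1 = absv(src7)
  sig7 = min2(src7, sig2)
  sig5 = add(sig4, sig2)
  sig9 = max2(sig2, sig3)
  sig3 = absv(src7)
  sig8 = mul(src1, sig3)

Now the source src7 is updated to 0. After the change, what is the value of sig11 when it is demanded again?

Initial pass — values computed on the first demand:
  sig1 = absv(7) = 7
  sig2 = neg(7) = -7
  sig3 = absv(7) = 7
  sig4 = sub(7, 7) = 0
  sig5 = add(0, -7) = -7
  sig9 = max2(-7, 7) = 7
  sig10 = add(0, -7) = -7
  sig11 = add(-7, 7) = 0

Second demand — change propagation:
  sig1: re-runs because src7 7->0; new result 0.
  sig2: re-runs because src7 7->0; new result 0.
  sig3: re-runs because src7 7->0; new result 0.
  sig4: re-runs because sig1 7->0; sig3 7->0; new result 0 (unchanged).
  sig5: re-runs because sig2 -7->0; new result 0.
  sig9: re-runs because sig2 -7->0; sig3 7->0; new result 0.
  sig10: re-runs because sig5 -7->0; new result 0.
  sig11: re-runs because sig10 -7->0; sig9 7->0; new result 0 (unchanged).

sig11 now evaluates to 0.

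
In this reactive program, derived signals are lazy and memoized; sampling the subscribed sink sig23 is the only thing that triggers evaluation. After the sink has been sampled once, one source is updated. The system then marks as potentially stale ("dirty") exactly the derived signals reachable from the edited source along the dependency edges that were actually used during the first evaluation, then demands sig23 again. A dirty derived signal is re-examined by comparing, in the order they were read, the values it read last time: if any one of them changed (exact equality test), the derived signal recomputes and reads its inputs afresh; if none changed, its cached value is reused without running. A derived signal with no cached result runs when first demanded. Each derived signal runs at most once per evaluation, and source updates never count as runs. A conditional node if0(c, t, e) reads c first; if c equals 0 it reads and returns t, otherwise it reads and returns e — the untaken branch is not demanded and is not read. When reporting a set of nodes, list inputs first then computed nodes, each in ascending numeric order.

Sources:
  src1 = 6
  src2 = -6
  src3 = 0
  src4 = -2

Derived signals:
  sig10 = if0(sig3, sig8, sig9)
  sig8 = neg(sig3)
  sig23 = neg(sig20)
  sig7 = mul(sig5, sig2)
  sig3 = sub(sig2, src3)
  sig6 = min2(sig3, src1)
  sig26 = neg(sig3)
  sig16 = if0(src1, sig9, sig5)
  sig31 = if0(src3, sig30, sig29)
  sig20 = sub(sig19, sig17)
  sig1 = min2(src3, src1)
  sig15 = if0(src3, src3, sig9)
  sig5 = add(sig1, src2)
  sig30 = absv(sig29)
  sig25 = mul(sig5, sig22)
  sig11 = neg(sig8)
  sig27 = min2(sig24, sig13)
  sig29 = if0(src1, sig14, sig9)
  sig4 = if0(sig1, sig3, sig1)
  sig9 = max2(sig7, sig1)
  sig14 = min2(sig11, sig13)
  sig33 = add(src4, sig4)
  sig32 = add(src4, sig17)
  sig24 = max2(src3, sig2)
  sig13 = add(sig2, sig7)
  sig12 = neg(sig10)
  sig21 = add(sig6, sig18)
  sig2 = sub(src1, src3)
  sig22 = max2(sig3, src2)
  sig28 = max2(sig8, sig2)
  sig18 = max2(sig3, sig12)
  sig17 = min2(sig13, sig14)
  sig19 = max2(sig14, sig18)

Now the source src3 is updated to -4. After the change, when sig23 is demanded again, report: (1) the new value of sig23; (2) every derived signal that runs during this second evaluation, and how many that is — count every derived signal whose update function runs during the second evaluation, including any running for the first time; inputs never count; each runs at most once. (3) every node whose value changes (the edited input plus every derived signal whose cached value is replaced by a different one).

Demanding sig23 again yields -104.
17 derived signals run: sig1, sig2, sig3, sig5, sig7, sig8, sig9, sig10, sig11, sig12, sig13, sig14, sig17, sig18, sig19, sig20, sig23.
The nodes whose values change: src3, sig1, sig2, sig3, sig5, sig7, sig8, sig9, sig10, sig11, sig12, sig13, sig14, sig17, sig18, sig19, sig20, sig23.

First demand of the output computes:
  sig1 = min2(0, 6) = 0
  sig2 = sub(6, 0) = 6
  sig3 = sub(6, 0) = 6
  sig5 = add(0, -6) = -6
  sig7 = mul(-6, 6) = -36
  sig8 = neg(6) = -6
  sig9 = max2(-36, 0) = 0
  sig10 = if0(sig3=6 -> else branch sig9) = 0
  sig11 = neg(-6) = 6
  sig12 = neg(0) = 0
  sig13 = add(6, -36) = -30
  sig14 = min2(6, -30) = -30
  sig17 = min2(-30, -30) = -30
  sig18 = max2(6, 0) = 6
  sig19 = max2(-30, 6) = 6
  sig20 = sub(6, -30) = 36
  sig23 = neg(36) = -36

After the edit, cleaning proceeds:
  sig1: a read changed (src3 0->-4) — executes, giving -4.
  sig2: a read changed (src3 0->-4) — executes, giving 10.
  sig3: a read changed (sig2 6->10; src3 0->-4) — executes, giving 14.
  sig5: a read changed (sig1 0->-4) — executes, giving -10.
  sig7: a read changed (sig5 -6->-10; sig2 6->10) — executes, giving -100.
  sig8: a read changed (sig3 6->14) — executes, giving -14.
  sig9: a read changed (sig7 -36->-100; sig1 0->-4) — executes, giving -4.
  sig10: a read changed (sig3 6->14; sig9 0->-4) — executes, giving -4.
  sig11: a read changed (sig8 -6->-14) — executes, giving 14.
  sig12: a read changed (sig10 0->-4) — executes, giving 4.
  sig13: a read changed (sig2 6->10; sig7 -36->-100) — executes, giving -90.
  sig14: a read changed (sig11 6->14; sig13 -30->-90) — executes, giving -90.
  sig17: a read changed (sig13 -30->-90; sig14 -30->-90) — executes, giving -90.
  sig18: a read changed (sig3 6->14; sig12 0->4) — executes, giving 14.
  sig19: a read changed (sig14 -30->-90; sig18 6->14) — executes, giving 14.
  sig20: a read changed (sig19 6->14; sig17 -30->-90) — executes, giving 104.
  sig23: a read changed (sig20 36->104) — executes, giving -104.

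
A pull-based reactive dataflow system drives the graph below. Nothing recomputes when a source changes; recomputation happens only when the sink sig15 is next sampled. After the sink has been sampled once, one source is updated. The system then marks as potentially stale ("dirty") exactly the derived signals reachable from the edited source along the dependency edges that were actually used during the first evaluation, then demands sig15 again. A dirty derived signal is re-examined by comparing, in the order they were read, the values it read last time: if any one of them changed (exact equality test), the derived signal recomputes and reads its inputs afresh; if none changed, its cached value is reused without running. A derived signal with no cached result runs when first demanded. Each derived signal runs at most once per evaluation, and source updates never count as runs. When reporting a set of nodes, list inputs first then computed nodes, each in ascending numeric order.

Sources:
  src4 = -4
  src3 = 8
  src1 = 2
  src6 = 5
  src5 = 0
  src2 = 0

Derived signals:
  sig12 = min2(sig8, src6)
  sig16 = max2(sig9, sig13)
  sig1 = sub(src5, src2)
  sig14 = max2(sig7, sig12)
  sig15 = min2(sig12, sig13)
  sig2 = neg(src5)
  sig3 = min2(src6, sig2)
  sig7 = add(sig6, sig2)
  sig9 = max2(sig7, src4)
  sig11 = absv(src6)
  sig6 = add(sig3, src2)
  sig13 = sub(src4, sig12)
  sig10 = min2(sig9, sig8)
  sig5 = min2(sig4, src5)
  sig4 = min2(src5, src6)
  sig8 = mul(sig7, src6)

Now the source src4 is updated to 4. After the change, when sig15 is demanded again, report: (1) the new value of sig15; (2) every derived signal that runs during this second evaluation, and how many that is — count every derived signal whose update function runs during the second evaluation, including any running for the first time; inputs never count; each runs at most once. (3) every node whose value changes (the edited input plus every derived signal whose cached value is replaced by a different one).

New value of sig15: 0.
Derived signals that run: sig13, sig15 — 2 in total.
Values that change: src4, sig13, sig15.

First evaluation (everything demanded from the output):
  sig2 = neg(0) = 0
  sig3 = min2(5, 0) = 0
  sig6 = add(0, 0) = 0
  sig7 = add(0, 0) = 0
  sig8 = mul(0, 5) = 0
  sig12 = min2(0, 5) = 0
  sig13 = sub(-4, 0) = -4
  sig15 = min2(0, -4) = -4

Propagation after the edit:
  sig13: runs — src4 -4->4; result 4.
  sig15: runs — sig13 -4->4; result 0.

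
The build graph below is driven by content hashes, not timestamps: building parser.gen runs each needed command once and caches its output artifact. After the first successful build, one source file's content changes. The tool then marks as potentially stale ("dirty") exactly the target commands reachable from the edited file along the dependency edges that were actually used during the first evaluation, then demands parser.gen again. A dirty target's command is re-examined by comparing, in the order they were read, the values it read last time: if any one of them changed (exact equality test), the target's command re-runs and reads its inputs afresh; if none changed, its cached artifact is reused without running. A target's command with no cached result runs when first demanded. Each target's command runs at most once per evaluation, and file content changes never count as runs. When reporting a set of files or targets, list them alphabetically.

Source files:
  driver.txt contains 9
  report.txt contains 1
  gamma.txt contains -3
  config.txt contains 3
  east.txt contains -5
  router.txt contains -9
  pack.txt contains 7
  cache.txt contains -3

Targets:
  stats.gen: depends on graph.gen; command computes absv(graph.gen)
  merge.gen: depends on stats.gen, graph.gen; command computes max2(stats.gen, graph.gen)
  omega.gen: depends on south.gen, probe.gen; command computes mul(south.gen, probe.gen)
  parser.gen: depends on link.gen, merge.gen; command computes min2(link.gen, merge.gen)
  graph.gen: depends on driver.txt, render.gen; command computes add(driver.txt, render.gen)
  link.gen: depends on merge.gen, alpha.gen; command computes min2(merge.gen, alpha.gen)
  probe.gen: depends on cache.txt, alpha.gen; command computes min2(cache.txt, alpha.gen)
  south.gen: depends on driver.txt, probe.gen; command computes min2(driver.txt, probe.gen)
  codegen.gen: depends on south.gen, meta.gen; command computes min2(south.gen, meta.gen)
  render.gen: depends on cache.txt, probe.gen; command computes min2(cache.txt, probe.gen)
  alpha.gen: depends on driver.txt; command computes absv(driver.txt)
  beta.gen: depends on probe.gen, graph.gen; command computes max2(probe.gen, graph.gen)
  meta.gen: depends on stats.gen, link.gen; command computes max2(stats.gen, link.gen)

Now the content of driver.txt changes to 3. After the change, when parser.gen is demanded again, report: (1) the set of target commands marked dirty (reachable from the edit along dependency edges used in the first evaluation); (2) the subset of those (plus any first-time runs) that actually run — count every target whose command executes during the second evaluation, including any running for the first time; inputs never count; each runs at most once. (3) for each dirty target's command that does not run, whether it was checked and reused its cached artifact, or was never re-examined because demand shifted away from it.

Initial pass — values computed on the first demand:
  alpha.gen = absv(9) = 9
  probe.gen = min2(-3, 9) = -3
  render.gen = min2(-3, -3) = -3
  graph.gen = add(9, -3) = 6
  stats.gen = absv(6) = 6
  merge.gen = max2(6, 6) = 6
  link.gen = min2(6, 9) = 6
  parser.gen = min2(6, 6) = 6

Second demand — change propagation:
  alpha.gen: re-runs because driver.txt 9->3; new result 3.
  probe.gen: re-runs because alpha.gen 9->3; new result -3 (unchanged).
  render.gen: re-examined; everything it read last time is the same (cache.txt unchanged, probe.gen unchanged) — cache -3 kept, no run.
  graph.gen: re-runs because driver.txt 9->3; new result 0.
  stats.gen: re-runs because graph.gen 6->0; new result 0.
  merge.gen: re-runs because stats.gen 6->0; graph.gen 6->0; new result 0.
  link.gen: re-runs because merge.gen 6->0; alpha.gen 9->3; new result 0.
  parser.gen: re-runs because link.gen 6->0; merge.gen 6->0; new result 0.

The important point: at render.gen every value read last time is unchanged, so the dirty flag clears without a run.

Dirty set: alpha.gen, graph.gen, link.gen, merge.gen, parser.gen, probe.gen, render.gen, stats.gen.
Run set: alpha.gen, graph.gen, link.gen, merge.gen, parser.gen, probe.gen, stats.gen (7 run).
Re-examined without running (cache reused): render.gen.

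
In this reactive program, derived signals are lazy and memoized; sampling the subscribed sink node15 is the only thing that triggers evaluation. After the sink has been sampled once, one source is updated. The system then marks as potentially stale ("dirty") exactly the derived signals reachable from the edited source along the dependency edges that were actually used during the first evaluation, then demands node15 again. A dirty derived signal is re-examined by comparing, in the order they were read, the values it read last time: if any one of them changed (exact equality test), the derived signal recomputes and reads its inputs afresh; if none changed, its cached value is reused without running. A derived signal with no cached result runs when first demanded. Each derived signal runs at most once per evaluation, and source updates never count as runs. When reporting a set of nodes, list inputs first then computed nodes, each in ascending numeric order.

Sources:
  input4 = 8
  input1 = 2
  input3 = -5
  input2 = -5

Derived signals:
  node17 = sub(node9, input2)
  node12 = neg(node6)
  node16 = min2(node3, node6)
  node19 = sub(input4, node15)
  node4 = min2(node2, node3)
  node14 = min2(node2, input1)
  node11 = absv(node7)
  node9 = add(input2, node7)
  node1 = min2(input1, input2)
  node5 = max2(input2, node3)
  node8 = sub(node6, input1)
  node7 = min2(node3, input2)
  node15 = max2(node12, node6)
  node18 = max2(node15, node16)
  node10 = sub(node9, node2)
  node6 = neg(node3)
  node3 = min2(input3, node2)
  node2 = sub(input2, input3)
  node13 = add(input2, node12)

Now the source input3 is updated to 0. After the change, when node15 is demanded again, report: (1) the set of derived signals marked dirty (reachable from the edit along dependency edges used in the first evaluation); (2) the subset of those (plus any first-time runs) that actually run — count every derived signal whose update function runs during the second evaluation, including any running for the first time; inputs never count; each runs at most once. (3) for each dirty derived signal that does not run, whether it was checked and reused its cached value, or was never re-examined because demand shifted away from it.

The edit dirties: node2, node3, node6, node12, node15.
2 derived signals run: node2, node3.
Cache hits after checking: node6, node12, node15.
Note the absorption at node3: it re-runs yet its value is the same, leaving the output's value untouched.

First demand of the output computes:
  node2 = sub(-5, -5) = 0
  node3 = min2(-5, 0) = -5
  node6 = neg(-5) = 5
  node12 = neg(5) = -5
  node15 = max2(-5, 5) = 5

After the edit, cleaning proceeds:
  node2: a read changed (input3 -5->0) — executes, giving -5.
  node3: a read changed (input3 -5->0; node2 0->-5) — executes, giving -5 — identical to its old value.
  node6: dirty, but its reads are unchanged (node3 unchanged); cached 5 stands.
  node12: dirty, but its reads are unchanged (node6 unchanged); cached -5 stands.
  node15: dirty, but its reads are unchanged (node12 unchanged, node6 unchanged); cached 5 stands.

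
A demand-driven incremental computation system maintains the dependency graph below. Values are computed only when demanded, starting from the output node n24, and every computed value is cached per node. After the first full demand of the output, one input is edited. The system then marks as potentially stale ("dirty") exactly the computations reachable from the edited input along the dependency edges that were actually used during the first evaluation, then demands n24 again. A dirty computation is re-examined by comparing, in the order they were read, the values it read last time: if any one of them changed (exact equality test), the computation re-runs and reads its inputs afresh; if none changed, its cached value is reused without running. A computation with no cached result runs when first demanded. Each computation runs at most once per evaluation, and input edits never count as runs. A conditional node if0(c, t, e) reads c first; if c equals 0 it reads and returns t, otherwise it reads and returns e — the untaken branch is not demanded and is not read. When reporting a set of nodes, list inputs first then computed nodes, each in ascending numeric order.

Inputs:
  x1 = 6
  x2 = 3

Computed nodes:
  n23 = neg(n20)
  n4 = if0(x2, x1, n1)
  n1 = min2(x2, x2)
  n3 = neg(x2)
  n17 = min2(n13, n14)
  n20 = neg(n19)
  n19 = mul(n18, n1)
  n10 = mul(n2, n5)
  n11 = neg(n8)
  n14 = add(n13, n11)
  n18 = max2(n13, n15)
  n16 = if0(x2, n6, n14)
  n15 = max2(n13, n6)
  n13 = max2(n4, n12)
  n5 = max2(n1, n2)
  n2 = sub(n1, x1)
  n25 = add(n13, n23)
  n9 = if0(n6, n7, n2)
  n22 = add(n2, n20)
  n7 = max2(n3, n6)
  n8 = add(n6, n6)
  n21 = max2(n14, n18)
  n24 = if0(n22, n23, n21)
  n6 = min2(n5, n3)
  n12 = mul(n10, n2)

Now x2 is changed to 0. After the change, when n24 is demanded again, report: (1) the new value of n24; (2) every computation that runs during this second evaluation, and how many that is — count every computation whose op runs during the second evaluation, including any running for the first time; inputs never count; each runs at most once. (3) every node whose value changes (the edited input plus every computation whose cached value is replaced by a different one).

First evaluation (everything demanded from the output):
  n1 = min2(3, 3) = 3
  n2 = sub(3, 6) = -3
  n3 = neg(3) = -3
  n4 = if0(x2=3 -> else branch n1) = 3
  n5 = max2(3, -3) = 3
  n6 = min2(3, -3) = -3
  n8 = add(-3, -3) = -6
  n10 = mul(-3, 3) = -9
  n11 = neg(-6) = 6
  n12 = mul(-9, -3) = 27
  n13 = max2(3, 27) = 27
  n14 = add(27, 6) = 33
  n15 = max2(27, -3) = 27
  n18 = max2(27, 27) = 27
  n19 = mul(27, 3) = 81
  n20 = neg(81) = -81
  n21 = max2(33, 27) = 33
  n22 = add(-3, -81) = -84
  n24 = if0(n22=-84 -> else branch n21) = 33

Propagation after the edit:
  n1: runs — x2 3->0; x2 3->0; result 0.
  n2: runs — n1 3->0; result -6.
  n3: runs — x2 3->0; result 0.
  n4: runs — x2 3->0; n1 3->0; result 6.
  n5: runs — n1 3->0; n2 -3->-6; result 0.
  n6: runs — n5 3->0; n3 -3->0; result 0.
  n8: runs — n6 -3->0; n6 -3->0; result 0.
  n10: runs — n2 -3->-6; n5 3->0; result 0.
  n11: runs — n8 -6->0; result 0.
  n12: runs — n10 -9->0; n2 -3->-6; result 0.
  n13: runs — n4 3->6; n12 27->0; result 6.
  n14: runs — n13 27->6; n11 6->0; result 6.
  n15: runs — n13 27->6; n6 -3->0; result 6.
  n18: runs — n13 27->6; n15 27->6; result 6.
  n19: runs — n18 27->6; n1 3->0; result 0.
  n20: runs — n19 81->0; result 0.
  n21: runs — n14 33->6; n18 27->6; result 6.
  n22: runs — n2 -3->-6; n20 -81->0; result -6.
  n24: runs — n22 -84->-6; n21 33->6; result 6.

New value of n24: 6.
Computations that run: n1, n2, n3, n4, n5, n6, n8, n10, n11, n12, n13, n14, n15, n18, n19, n20, n21, n22, n24 — 19 in total.
Values that change: x2, n1, n2, n3, n4, n5, n6, n8, n10, n11, n12, n13, n14, n15, n18, n19, n20, n21, n22, n24.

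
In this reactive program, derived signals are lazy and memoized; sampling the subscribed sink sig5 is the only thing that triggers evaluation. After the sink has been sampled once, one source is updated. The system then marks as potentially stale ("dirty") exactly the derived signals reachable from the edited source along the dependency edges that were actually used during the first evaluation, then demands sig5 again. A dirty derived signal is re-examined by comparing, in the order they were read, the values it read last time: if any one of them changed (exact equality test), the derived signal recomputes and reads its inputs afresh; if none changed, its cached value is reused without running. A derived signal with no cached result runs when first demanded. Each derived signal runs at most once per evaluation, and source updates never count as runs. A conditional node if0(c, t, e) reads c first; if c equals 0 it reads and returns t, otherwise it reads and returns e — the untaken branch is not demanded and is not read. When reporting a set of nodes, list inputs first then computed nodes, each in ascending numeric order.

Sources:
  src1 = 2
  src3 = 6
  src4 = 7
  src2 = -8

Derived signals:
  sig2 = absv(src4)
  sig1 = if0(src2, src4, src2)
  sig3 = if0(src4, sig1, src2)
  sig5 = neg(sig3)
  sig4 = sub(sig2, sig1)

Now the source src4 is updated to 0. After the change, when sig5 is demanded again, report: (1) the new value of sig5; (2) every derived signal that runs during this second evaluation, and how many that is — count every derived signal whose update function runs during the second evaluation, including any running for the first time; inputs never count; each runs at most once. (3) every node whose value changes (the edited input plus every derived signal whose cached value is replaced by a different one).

Demanding sig5 again yields 8.
2 derived signals run: sig1, sig3.
The nodes whose values change: src4.
Note the branch switch — sig1 had no cache and runs now for the first time.

First demand of the output computes:
  sig3 = if0(src4=7 -> else branch src2) = -8
  sig5 = neg(-8) = 8

After the edit, cleaning proceeds:
  sig1: had never run; runs now, result -8.
  sig3: a read changed (src4 7->0) — executes, giving -8 — identical to its old value.
  sig5: dirty, but its reads are unchanged (sig3 unchanged); cached 8 stands.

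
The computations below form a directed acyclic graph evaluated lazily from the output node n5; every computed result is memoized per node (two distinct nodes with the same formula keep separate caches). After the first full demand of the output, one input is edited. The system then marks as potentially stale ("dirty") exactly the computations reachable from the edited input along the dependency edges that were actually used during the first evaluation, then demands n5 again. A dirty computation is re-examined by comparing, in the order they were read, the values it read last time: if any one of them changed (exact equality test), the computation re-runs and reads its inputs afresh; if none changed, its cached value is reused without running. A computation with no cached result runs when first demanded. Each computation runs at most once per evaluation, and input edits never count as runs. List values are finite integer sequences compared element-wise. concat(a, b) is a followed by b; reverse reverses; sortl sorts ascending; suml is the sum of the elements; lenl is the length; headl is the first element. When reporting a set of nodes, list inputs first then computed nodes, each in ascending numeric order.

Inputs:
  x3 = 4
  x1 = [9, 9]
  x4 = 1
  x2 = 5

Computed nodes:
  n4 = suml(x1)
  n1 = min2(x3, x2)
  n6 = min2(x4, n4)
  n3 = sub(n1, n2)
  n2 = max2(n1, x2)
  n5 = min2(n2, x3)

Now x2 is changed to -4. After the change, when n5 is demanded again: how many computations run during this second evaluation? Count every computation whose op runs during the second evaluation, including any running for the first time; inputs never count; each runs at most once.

First demand of the output computes:
  n1 = min2(4, 5) = 4
  n2 = max2(4, 5) = 5
  n5 = min2(5, 4) = 4

After the edit, cleaning proceeds:
  n1: a read changed (x2 5->-4) — executes, giving -4.
  n2: a read changed (n1 4->-4; x2 5->-4) — executes, giving -4.
  n5: a read changed (n2 5->-4) — executes, giving -4.

3 computations run: n1, n2, n5.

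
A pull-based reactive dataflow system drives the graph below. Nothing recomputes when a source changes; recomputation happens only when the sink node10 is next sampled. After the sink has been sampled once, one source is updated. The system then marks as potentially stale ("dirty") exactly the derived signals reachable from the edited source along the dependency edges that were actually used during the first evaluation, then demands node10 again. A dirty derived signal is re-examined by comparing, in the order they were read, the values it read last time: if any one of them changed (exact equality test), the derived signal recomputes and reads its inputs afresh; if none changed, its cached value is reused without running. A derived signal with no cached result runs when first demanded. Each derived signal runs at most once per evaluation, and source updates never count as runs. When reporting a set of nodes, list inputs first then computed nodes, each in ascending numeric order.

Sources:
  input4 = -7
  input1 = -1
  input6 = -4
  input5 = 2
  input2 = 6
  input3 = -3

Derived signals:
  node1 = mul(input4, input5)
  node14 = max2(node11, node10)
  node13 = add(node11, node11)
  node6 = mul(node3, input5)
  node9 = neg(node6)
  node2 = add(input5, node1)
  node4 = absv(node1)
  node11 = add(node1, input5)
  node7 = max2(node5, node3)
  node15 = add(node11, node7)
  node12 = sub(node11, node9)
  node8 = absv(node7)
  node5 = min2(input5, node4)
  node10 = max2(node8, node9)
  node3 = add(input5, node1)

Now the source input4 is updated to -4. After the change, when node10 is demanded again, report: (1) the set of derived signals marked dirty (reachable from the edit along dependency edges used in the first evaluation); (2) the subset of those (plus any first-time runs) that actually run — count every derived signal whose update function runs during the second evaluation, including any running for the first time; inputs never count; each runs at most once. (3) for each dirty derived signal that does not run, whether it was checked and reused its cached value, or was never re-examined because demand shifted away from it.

First evaluation (everything demanded from the output):
  node1 = mul(-7, 2) = -14
  node3 = add(2, -14) = -12
  node4 = absv(-14) = 14
  node5 = min2(2, 14) = 2
  node6 = mul(-12, 2) = -24
  node7 = max2(2, -12) = 2
  node8 = absv(2) = 2
  node9 = neg(-24) = 24
  node10 = max2(2, 24) = 24

Propagation after the edit:
  node1: runs — input4 -7->-4; result -8.
  node3: runs — node1 -14->-8; result -6.
  node4: runs — node1 -14->-8; result 8.
  node5: runs — node4 14->8; result 2 (same value as before).
  node6: runs — node3 -12->-6; result -12.
  node7: runs — node3 -12->-6; result 2 (same value as before).
  node8: checked — values it read are unchanged (node7 unchanged); reused cached 2 without running.
  node9: runs — node6 -24->-12; result 12.
  node10: runs — node9 24->12; result 12.

Key observation: the cutoff stops propagation at node8 — its inputs' values are unchanged, so it reuses its cache.

Marked dirty: node1, node3, node4, node5, node6, node7, node8, node9, node10.
Derived signals that run: node1, node3, node4, node5, node6, node7, node9, node10 — 8 in total.
Checked but reused from cache: node8.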